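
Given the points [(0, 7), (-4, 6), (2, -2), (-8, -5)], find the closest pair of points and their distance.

Computing all pairwise distances among 4 points:

d((0, 7), (-4, 6)) = 4.1231 <-- minimum
d((0, 7), (2, -2)) = 9.2195
d((0, 7), (-8, -5)) = 14.4222
d((-4, 6), (2, -2)) = 10.0
d((-4, 6), (-8, -5)) = 11.7047
d((2, -2), (-8, -5)) = 10.4403

Closest pair: (0, 7) and (-4, 6) with distance 4.1231

The closest pair is (0, 7) and (-4, 6) with Euclidean distance 4.1231. For 4 points, brute-force pairwise comparison is shown above. For large n, the divide-and-conquer algorithm (sort by x, recurse on halves, check the dividing strip) achieves O(n log n).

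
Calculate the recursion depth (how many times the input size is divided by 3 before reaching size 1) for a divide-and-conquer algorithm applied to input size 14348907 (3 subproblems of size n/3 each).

For divide and conquer with division factor 3:

Problem sizes at each level:
Level 0: 14348907
Level 1: 4782969
Level 2: 1594323
Level 3: 531441
Level 4: 177147
Level 5: 59049
Level 6: 19683
Level 7: 6561
Level 8: 2187
Level 9: 729
Level 10: 243
Level 11: 81
Level 12: 27
Level 13: 9
Level 14: 3
Level 15: 1

The root is level 0 and the size-1 base case is level 15 (the tree spans levels 0 through 15, i.e. 16 levels counting the root), so the depth is the number of divisions: log_3(14348907) = 15

The recursion tree depth is log_3(14348907) = 15. At each level, the problem size is divided by 3, so it takes 15 divisions to reduce to a base case of size 1. The algorithm makes 3 recursive calls at each level.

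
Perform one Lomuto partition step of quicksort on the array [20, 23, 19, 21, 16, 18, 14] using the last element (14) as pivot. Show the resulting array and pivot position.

Lomuto partition with pivot = 14:

Initial array: [20, 23, 19, 21, 16, 18, 14]

arr[0]=20 > 14: no swap
arr[1]=23 > 14: no swap
arr[2]=19 > 14: no swap
arr[3]=21 > 14: no swap
arr[4]=16 > 14: no swap
arr[5]=18 > 14: no swap

Place pivot at position 0: [14, 23, 19, 21, 16, 18, 20]
Pivot position: 0

After partitioning with pivot 14, the array becomes [14, 23, 19, 21, 16, 18, 20]. The pivot is placed at index 0. All elements to the left of the pivot are <= 14, and all elements to the right are > 14.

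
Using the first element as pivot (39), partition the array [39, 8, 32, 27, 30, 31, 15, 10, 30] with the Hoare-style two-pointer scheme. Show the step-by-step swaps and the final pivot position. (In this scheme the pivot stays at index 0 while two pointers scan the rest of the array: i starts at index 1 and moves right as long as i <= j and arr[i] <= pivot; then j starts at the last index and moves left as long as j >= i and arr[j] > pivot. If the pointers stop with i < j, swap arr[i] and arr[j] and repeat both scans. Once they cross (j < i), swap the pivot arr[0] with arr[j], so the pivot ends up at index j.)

Hoare-style two-pointer partition with pivot = 39:

Initial array: [39, 8, 32, 27, 30, 31, 15, 10, 30]

Pointers start at i = 1, j = 8.
i ends at 9, j ends at 8: the pointers have crossed (j < i), so scanning stops.

Swap pivot arr[0] with arr[8] to place pivot at position 8: [30, 8, 32, 27, 30, 31, 15, 10, 39]
Pivot position: 8

After partitioning with pivot 39, the array becomes [30, 8, 32, 27, 30, 31, 15, 10, 39]. The pivot is placed at index 8. All elements to the left of the pivot are <= 39, and all elements to the right are > 39.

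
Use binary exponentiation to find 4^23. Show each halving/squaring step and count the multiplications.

Computing 4^23 by squaring (build up from 4^1; each line after the first costs one multiplication):

4^1 = 4
4^2 = (4^1)^2 = 4^2 = 16
4^4 = (4^2)^2 = 16^2 = 256
4^5 = 4 * 4^4 = 4 * 256 = 1024
4^10 = (4^5)^2 = 1024^2 = 1048576
4^11 = 4 * 4^10 = 4 * 1048576 = 4194304
4^22 = (4^11)^2 = 4194304^2 = 17592186044416
4^23 = 4 * 4^22 = 4 * 17592186044416 = 70368744177664

Result: 70368744177664
Multiplications needed: 7 (7 lines after 4^1)

4^23 = 70368744177664. Using exponentiation by squaring, this requires 7 multiplications. The key idea: if the exponent is even, square the half-power; if odd, multiply by the base once.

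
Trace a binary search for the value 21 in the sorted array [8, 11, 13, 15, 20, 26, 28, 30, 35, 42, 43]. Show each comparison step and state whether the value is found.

Binary search for 21 in [8, 11, 13, 15, 20, 26, 28, 30, 35, 42, 43]:

lo=0, hi=10, mid=5, arr[mid]=26 -> 26 > 21, search left half
lo=0, hi=4, mid=2, arr[mid]=13 -> 13 < 21, search right half
lo=3, hi=4, mid=3, arr[mid]=15 -> 15 < 21, search right half
lo=4, hi=4, mid=4, arr[mid]=20 -> 20 < 21, search right half
lo=5 > hi=4, target 21 not found

Binary search determines that 21 is not in the array after 4 comparisons. The search space was exhausted without finding the target.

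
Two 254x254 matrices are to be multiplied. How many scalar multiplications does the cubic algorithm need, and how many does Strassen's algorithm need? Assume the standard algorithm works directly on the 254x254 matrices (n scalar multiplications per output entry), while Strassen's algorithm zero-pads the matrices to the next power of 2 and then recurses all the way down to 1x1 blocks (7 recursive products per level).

Matrix multiplication for 254x254 matrices:

Strassen's algorithm requires power-of-2 dimensions. Pad 254x254 to 256x256 (next power of 2).

Standard algorithm: 254^3 = 16387064 multiplications
Strassen's algorithm: 7^(log2(256)) = 7^8 = 5764801 multiplications
Savings: 16387064 - 5764801 = 10622263 multiplications

Standard: 16387064 multiplications (254^3). Strassen: 5764801 multiplications (7^8, after padding to 256x256). Strassen reduces 8 recursive multiplications to 7 at each level.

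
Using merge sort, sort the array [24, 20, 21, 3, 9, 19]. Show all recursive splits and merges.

Merge sort trace:

Split: [24, 20, 21, 3, 9, 19] -> [24, 20, 21] and [3, 9, 19]
  Split: [24, 20, 21] -> [24] and [20, 21]
    Split: [20, 21] -> [20] and [21]
    Merge: [20] + [21] -> [20, 21]
  Merge: [24] + [20, 21] -> [20, 21, 24]
  Split: [3, 9, 19] -> [3] and [9, 19]
    Split: [9, 19] -> [9] and [19]
    Merge: [9] + [19] -> [9, 19]
  Merge: [3] + [9, 19] -> [3, 9, 19]
Merge: [20, 21, 24] + [3, 9, 19] -> [3, 9, 19, 20, 21, 24]

Final sorted array: [3, 9, 19, 20, 21, 24]

The merge sort proceeds by recursively splitting the array and merging sorted halves.
After all merges, the sorted array is [3, 9, 19, 20, 21, 24].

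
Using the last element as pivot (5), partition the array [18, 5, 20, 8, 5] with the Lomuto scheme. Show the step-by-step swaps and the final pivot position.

Lomuto partition with pivot = 5:

Initial array: [18, 5, 20, 8, 5]

arr[0]=18 > 5: no swap
arr[1]=5 <= 5: swap with position 0, array becomes [5, 18, 20, 8, 5]
arr[2]=20 > 5: no swap
arr[3]=8 > 5: no swap

Place pivot at position 1: [5, 5, 20, 8, 18]
Pivot position: 1

After partitioning with pivot 5, the array becomes [5, 5, 20, 8, 18]. The pivot is placed at index 1. All elements to the left of the pivot are <= 5, and all elements to the right are > 5.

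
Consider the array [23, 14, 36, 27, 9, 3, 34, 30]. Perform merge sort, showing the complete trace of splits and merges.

Merge sort trace:

Split: [23, 14, 36, 27, 9, 3, 34, 30] -> [23, 14, 36, 27] and [9, 3, 34, 30]
  Split: [23, 14, 36, 27] -> [23, 14] and [36, 27]
    Split: [23, 14] -> [23] and [14]
    Merge: [23] + [14] -> [14, 23]
    Split: [36, 27] -> [36] and [27]
    Merge: [36] + [27] -> [27, 36]
  Merge: [14, 23] + [27, 36] -> [14, 23, 27, 36]
  Split: [9, 3, 34, 30] -> [9, 3] and [34, 30]
    Split: [9, 3] -> [9] and [3]
    Merge: [9] + [3] -> [3, 9]
    Split: [34, 30] -> [34] and [30]
    Merge: [34] + [30] -> [30, 34]
  Merge: [3, 9] + [30, 34] -> [3, 9, 30, 34]
Merge: [14, 23, 27, 36] + [3, 9, 30, 34] -> [3, 9, 14, 23, 27, 30, 34, 36]

Final sorted array: [3, 9, 14, 23, 27, 30, 34, 36]

The merge sort proceeds by recursively splitting the array and merging sorted halves.
After all merges, the sorted array is [3, 9, 14, 23, 27, 30, 34, 36].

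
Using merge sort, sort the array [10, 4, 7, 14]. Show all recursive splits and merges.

Merge sort trace:

Split: [10, 4, 7, 14] -> [10, 4] and [7, 14]
  Split: [10, 4] -> [10] and [4]
  Merge: [10] + [4] -> [4, 10]
  Split: [7, 14] -> [7] and [14]
  Merge: [7] + [14] -> [7, 14]
Merge: [4, 10] + [7, 14] -> [4, 7, 10, 14]

Final sorted array: [4, 7, 10, 14]

The merge sort proceeds by recursively splitting the array and merging sorted halves.
After all merges, the sorted array is [4, 7, 10, 14].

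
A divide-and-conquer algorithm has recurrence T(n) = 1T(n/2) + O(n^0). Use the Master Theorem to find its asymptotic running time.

Master Theorem for T(n) = 1T(n/2) + O(n^0):

a = 1, b = 2, c = 0
log_b(a) = log_2(1) = 0.0000

Case 2: c = 0 = log_2(1) = 0.0000
T(n) = O(n^0 log n) = O(log n)

For T(n) = 1T(n/2) + O(n^0): log_2(1) = 0.0000. This is Case 2 of the Master Theorem (c = log_b(a), equal work at all levels), giving O(log n).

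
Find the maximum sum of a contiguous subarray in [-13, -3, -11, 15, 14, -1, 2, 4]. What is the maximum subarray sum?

Using Kadane's algorithm on [-13, -3, -11, 15, 14, -1, 2, 4]:

Scanning through the array:
Position 1 (value -3): max_ending_here = -3, max_so_far = -3
Position 2 (value -11): max_ending_here = -11, max_so_far = -3
Position 3 (value 15): max_ending_here = 15, max_so_far = 15
Position 4 (value 14): max_ending_here = 29, max_so_far = 29
Position 5 (value -1): max_ending_here = 28, max_so_far = 29
Position 6 (value 2): max_ending_here = 30, max_so_far = 30
Position 7 (value 4): max_ending_here = 34, max_so_far = 34

Maximum subarray: [15, 14, -1, 2, 4]
Maximum sum: 34

The maximum subarray is [15, 14, -1, 2, 4] with sum 34. This subarray runs from index 3 to index 7.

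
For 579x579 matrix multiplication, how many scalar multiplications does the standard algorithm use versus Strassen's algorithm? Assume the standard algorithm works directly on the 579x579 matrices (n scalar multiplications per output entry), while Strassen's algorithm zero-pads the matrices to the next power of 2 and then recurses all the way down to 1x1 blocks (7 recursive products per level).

Matrix multiplication for 579x579 matrices:

Strassen's algorithm requires power-of-2 dimensions. Pad 579x579 to 1024x1024 (next power of 2).

Standard algorithm: 579^3 = 194104539 multiplications
Strassen's algorithm: 7^(log2(1024)) = 7^10 = 282475249 multiplications
Difference: 194104539 - 282475249 = -88370710 (Strassen uses MORE here due to padding overhead — for small or just-over-power-of-2 n, padding can outweigh the per-level savings)

Standard: 194104539 multiplications (579^3). Strassen: 282475249 multiplications (7^10, after padding to 1024x1024). Strassen reduces 8 recursive multiplications to 7 at each level.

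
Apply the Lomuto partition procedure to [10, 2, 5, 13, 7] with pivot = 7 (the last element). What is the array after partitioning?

Lomuto partition with pivot = 7:

Initial array: [10, 2, 5, 13, 7]

arr[0]=10 > 7: no swap
arr[1]=2 <= 7: swap with position 0, array becomes [2, 10, 5, 13, 7]
arr[2]=5 <= 7: swap with position 1, array becomes [2, 5, 10, 13, 7]
arr[3]=13 > 7: no swap

Place pivot at position 2: [2, 5, 7, 13, 10]
Pivot position: 2

After partitioning with pivot 7, the array becomes [2, 5, 7, 13, 10]. The pivot is placed at index 2. All elements to the left of the pivot are <= 7, and all elements to the right are > 7.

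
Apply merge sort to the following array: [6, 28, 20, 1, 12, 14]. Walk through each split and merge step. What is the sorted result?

Merge sort trace:

Split: [6, 28, 20, 1, 12, 14] -> [6, 28, 20] and [1, 12, 14]
  Split: [6, 28, 20] -> [6] and [28, 20]
    Split: [28, 20] -> [28] and [20]
    Merge: [28] + [20] -> [20, 28]
  Merge: [6] + [20, 28] -> [6, 20, 28]
  Split: [1, 12, 14] -> [1] and [12, 14]
    Split: [12, 14] -> [12] and [14]
    Merge: [12] + [14] -> [12, 14]
  Merge: [1] + [12, 14] -> [1, 12, 14]
Merge: [6, 20, 28] + [1, 12, 14] -> [1, 6, 12, 14, 20, 28]

Final sorted array: [1, 6, 12, 14, 20, 28]

The merge sort proceeds by recursively splitting the array and merging sorted halves.
After all merges, the sorted array is [1, 6, 12, 14, 20, 28].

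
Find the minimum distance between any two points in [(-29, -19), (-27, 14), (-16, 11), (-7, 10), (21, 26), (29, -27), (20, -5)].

Computing all pairwise distances among 7 points:

d((-29, -19), (-27, 14)) = 33.0606
d((-29, -19), (-16, 11)) = 32.6956
d((-29, -19), (-7, 10)) = 36.4005
d((-29, -19), (21, 26)) = 67.2681
d((-29, -19), (29, -27)) = 58.5491
d((-29, -19), (20, -5)) = 50.9608
d((-27, 14), (-16, 11)) = 11.4018
d((-27, 14), (-7, 10)) = 20.3961
d((-27, 14), (21, 26)) = 49.4773
d((-27, 14), (29, -27)) = 69.4046
d((-27, 14), (20, -5)) = 50.6952
d((-16, 11), (-7, 10)) = 9.0554 <-- minimum
d((-16, 11), (21, 26)) = 39.9249
d((-16, 11), (29, -27)) = 58.8982
d((-16, 11), (20, -5)) = 39.3954
d((-7, 10), (21, 26)) = 32.249
d((-7, 10), (29, -27)) = 51.6236
d((-7, 10), (20, -5)) = 30.8869
d((21, 26), (29, -27)) = 53.6004
d((21, 26), (20, -5)) = 31.0161
d((29, -27), (20, -5)) = 23.7697

Closest pair: (-16, 11) and (-7, 10) with distance 9.0554

The closest pair is (-16, 11) and (-7, 10) with Euclidean distance 9.0554. For 7 points, brute-force pairwise comparison is shown above. For large n, the divide-and-conquer algorithm (sort by x, recurse on halves, check the dividing strip) achieves O(n log n).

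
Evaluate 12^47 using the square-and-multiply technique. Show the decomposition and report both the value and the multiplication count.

Computing 12^47 by squaring (build up from 12^1; each line after the first costs one multiplication):

12^1 = 12
12^2 = (12^1)^2 = 12^2 = 144
12^4 = (12^2)^2 = 144^2 = 20736
12^5 = 12 * 12^4 = 12 * 20736 = 248832
12^10 = (12^5)^2 = 248832^2 = 61917364224
12^11 = 12 * 12^10 = 12 * 61917364224 = 743008370688
12^22 = (12^11)^2 = 743008370688^2 = 552061438912436417593344
12^23 = 12 * 12^22 = 12 * 552061438912436417593344 = 6624737266949237011120128
12^46 = (12^23)^2 = 6624737266949237011120128^2 = 43887143856106046360568987631860370008329246736384
12^47 = 12 * 12^46 = 12 * 43887143856106046360568987631860370008329246736384 = 526645726273272556326827851582324440099950960836608

Result: 526645726273272556326827851582324440099950960836608
Multiplications needed: 9 (9 lines after 12^1)

12^47 = 526645726273272556326827851582324440099950960836608. Using exponentiation by squaring, this requires 9 multiplications. The key idea: if the exponent is even, square the half-power; if odd, multiply by the base once.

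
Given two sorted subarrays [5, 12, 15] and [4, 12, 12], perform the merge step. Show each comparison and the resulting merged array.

Merging process:

Compare 5 vs 4: take 4 from right. Merged: [4]
Compare 5 vs 12: take 5 from left. Merged: [4, 5]
Compare 12 vs 12: take 12 from left. Merged: [4, 5, 12]
Compare 15 vs 12: take 12 from right. Merged: [4, 5, 12, 12]
Compare 15 vs 12: take 12 from right. Merged: [4, 5, 12, 12, 12]
Append remaining from left: [15]. Merged: [4, 5, 12, 12, 12, 15]

Final merged array: [4, 5, 12, 12, 12, 15]
Total comparisons: 5

The merged array is [4, 5, 12, 12, 12, 15], requiring 5 comparisons. The merge step runs in O(n) time where n is the total number of elements.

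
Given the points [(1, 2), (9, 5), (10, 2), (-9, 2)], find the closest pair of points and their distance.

Computing all pairwise distances among 4 points:

d((1, 2), (9, 5)) = 8.544
d((1, 2), (10, 2)) = 9.0
d((1, 2), (-9, 2)) = 10.0
d((9, 5), (10, 2)) = 3.1623 <-- minimum
d((9, 5), (-9, 2)) = 18.2483
d((10, 2), (-9, 2)) = 19.0

Closest pair: (9, 5) and (10, 2) with distance 3.1623

The closest pair is (9, 5) and (10, 2) with Euclidean distance 3.1623. For 4 points, brute-force pairwise comparison is shown above. For large n, the divide-and-conquer algorithm (sort by x, recurse on halves, check the dividing strip) achieves O(n log n).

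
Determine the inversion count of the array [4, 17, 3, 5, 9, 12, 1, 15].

Finding inversions in [4, 17, 3, 5, 9, 12, 1, 15]:

(0, 2): arr[0]=4 > arr[2]=3
(0, 6): arr[0]=4 > arr[6]=1
(1, 2): arr[1]=17 > arr[2]=3
(1, 3): arr[1]=17 > arr[3]=5
(1, 4): arr[1]=17 > arr[4]=9
(1, 5): arr[1]=17 > arr[5]=12
(1, 6): arr[1]=17 > arr[6]=1
(1, 7): arr[1]=17 > arr[7]=15
(2, 6): arr[2]=3 > arr[6]=1
(3, 6): arr[3]=5 > arr[6]=1
(4, 6): arr[4]=9 > arr[6]=1
(5, 6): arr[5]=12 > arr[6]=1

Total inversions: 12

The array has 12 inversion(s): (0,2), (0,6), (1,2), (1,3), (1,4), (1,5), (1,6), (1,7), (2,6), (3,6), (4,6), (5,6). Each pair (i,j) satisfies i < j and arr[i] > arr[j].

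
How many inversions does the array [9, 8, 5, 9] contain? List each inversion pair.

Finding inversions in [9, 8, 5, 9]:

(0, 1): arr[0]=9 > arr[1]=8
(0, 2): arr[0]=9 > arr[2]=5
(1, 2): arr[1]=8 > arr[2]=5

Total inversions: 3

The array has 3 inversion(s): (0,1), (0,2), (1,2). Each pair (i,j) satisfies i < j and arr[i] > arr[j].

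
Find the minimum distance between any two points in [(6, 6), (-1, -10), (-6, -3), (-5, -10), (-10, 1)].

Computing all pairwise distances among 5 points:

d((6, 6), (-1, -10)) = 17.4642
d((6, 6), (-6, -3)) = 15.0
d((6, 6), (-5, -10)) = 19.4165
d((6, 6), (-10, 1)) = 16.7631
d((-1, -10), (-6, -3)) = 8.6023
d((-1, -10), (-5, -10)) = 4.0 <-- minimum
d((-1, -10), (-10, 1)) = 14.2127
d((-6, -3), (-5, -10)) = 7.0711
d((-6, -3), (-10, 1)) = 5.6569
d((-5, -10), (-10, 1)) = 12.083

Closest pair: (-1, -10) and (-5, -10) with distance 4.0

The closest pair is (-1, -10) and (-5, -10) with Euclidean distance 4.0. For 5 points, brute-force pairwise comparison is shown above. For large n, the divide-and-conquer algorithm (sort by x, recurse on halves, check the dividing strip) achieves O(n log n).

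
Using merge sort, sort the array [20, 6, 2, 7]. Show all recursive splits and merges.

Merge sort trace:

Split: [20, 6, 2, 7] -> [20, 6] and [2, 7]
  Split: [20, 6] -> [20] and [6]
  Merge: [20] + [6] -> [6, 20]
  Split: [2, 7] -> [2] and [7]
  Merge: [2] + [7] -> [2, 7]
Merge: [6, 20] + [2, 7] -> [2, 6, 7, 20]

Final sorted array: [2, 6, 7, 20]

The merge sort proceeds by recursively splitting the array and merging sorted halves.
After all merges, the sorted array is [2, 6, 7, 20].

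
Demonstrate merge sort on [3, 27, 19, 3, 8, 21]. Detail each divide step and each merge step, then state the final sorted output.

Merge sort trace:

Split: [3, 27, 19, 3, 8, 21] -> [3, 27, 19] and [3, 8, 21]
  Split: [3, 27, 19] -> [3] and [27, 19]
    Split: [27, 19] -> [27] and [19]
    Merge: [27] + [19] -> [19, 27]
  Merge: [3] + [19, 27] -> [3, 19, 27]
  Split: [3, 8, 21] -> [3] and [8, 21]
    Split: [8, 21] -> [8] and [21]
    Merge: [8] + [21] -> [8, 21]
  Merge: [3] + [8, 21] -> [3, 8, 21]
Merge: [3, 19, 27] + [3, 8, 21] -> [3, 3, 8, 19, 21, 27]

Final sorted array: [3, 3, 8, 19, 21, 27]

The merge sort proceeds by recursively splitting the array and merging sorted halves.
After all merges, the sorted array is [3, 3, 8, 19, 21, 27].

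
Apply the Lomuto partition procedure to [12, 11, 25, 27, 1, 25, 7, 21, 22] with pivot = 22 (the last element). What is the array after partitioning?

Lomuto partition with pivot = 22:

Initial array: [12, 11, 25, 27, 1, 25, 7, 21, 22]

arr[0]=12 <= 22: swap with position 0, array becomes [12, 11, 25, 27, 1, 25, 7, 21, 22]
arr[1]=11 <= 22: swap with position 1, array becomes [12, 11, 25, 27, 1, 25, 7, 21, 22]
arr[2]=25 > 22: no swap
arr[3]=27 > 22: no swap
arr[4]=1 <= 22: swap with position 2, array becomes [12, 11, 1, 27, 25, 25, 7, 21, 22]
arr[5]=25 > 22: no swap
arr[6]=7 <= 22: swap with position 3, array becomes [12, 11, 1, 7, 25, 25, 27, 21, 22]
arr[7]=21 <= 22: swap with position 4, array becomes [12, 11, 1, 7, 21, 25, 27, 25, 22]

Place pivot at position 5: [12, 11, 1, 7, 21, 22, 27, 25, 25]
Pivot position: 5

After partitioning with pivot 22, the array becomes [12, 11, 1, 7, 21, 22, 27, 25, 25]. The pivot is placed at index 5. All elements to the left of the pivot are <= 22, and all elements to the right are > 22.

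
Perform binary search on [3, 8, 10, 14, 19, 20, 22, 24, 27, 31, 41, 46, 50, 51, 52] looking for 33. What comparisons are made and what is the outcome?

Binary search for 33 in [3, 8, 10, 14, 19, 20, 22, 24, 27, 31, 41, 46, 50, 51, 52]:

lo=0, hi=14, mid=7, arr[mid]=24 -> 24 < 33, search right half
lo=8, hi=14, mid=11, arr[mid]=46 -> 46 > 33, search left half
lo=8, hi=10, mid=9, arr[mid]=31 -> 31 < 33, search right half
lo=10, hi=10, mid=10, arr[mid]=41 -> 41 > 33, search left half
lo=10 > hi=9, target 33 not found

Binary search determines that 33 is not in the array after 4 comparisons. The search space was exhausted without finding the target.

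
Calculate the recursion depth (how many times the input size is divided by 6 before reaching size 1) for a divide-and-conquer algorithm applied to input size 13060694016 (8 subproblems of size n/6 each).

For divide and conquer with division factor 6:

Problem sizes at each level:
Level 0: 13060694016
Level 1: 2176782336
Level 2: 362797056
Level 3: 60466176
Level 4: 10077696
Level 5: 1679616
Level 6: 279936
Level 7: 46656
Level 8: 7776
Level 9: 1296
Level 10: 216
Level 11: 36
Level 12: 6
Level 13: 1

The root is level 0 and the size-1 base case is level 13 (the tree spans levels 0 through 13, i.e. 14 levels counting the root), so the depth is the number of divisions: log_6(13060694016) = 13

The recursion tree depth is log_6(13060694016) = 13. At each level, the problem size is divided by 6, so it takes 13 divisions to reduce to a base case of size 1. The algorithm makes 8 recursive calls at each level.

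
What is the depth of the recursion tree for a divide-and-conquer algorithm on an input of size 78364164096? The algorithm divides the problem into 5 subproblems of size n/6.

For divide and conquer with division factor 6:

Problem sizes at each level:
Level 0: 78364164096
Level 1: 13060694016
Level 2: 2176782336
Level 3: 362797056
Level 4: 60466176
Level 5: 10077696
Level 6: 1679616
Level 7: 279936
Level 8: 46656
Level 9: 7776
Level 10: 1296
Level 11: 216
Level 12: 36
Level 13: 6
Level 14: 1

The root is level 0 and the size-1 base case is level 14 (the tree spans levels 0 through 14, i.e. 15 levels counting the root), so the depth is the number of divisions: log_6(78364164096) = 14

The recursion tree depth is log_6(78364164096) = 14. At each level, the problem size is divided by 6, so it takes 14 divisions to reduce to a base case of size 1. The algorithm makes 5 recursive calls at each level.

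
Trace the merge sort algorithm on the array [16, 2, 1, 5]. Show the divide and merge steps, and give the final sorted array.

Merge sort trace:

Split: [16, 2, 1, 5] -> [16, 2] and [1, 5]
  Split: [16, 2] -> [16] and [2]
  Merge: [16] + [2] -> [2, 16]
  Split: [1, 5] -> [1] and [5]
  Merge: [1] + [5] -> [1, 5]
Merge: [2, 16] + [1, 5] -> [1, 2, 5, 16]

Final sorted array: [1, 2, 5, 16]

The merge sort proceeds by recursively splitting the array and merging sorted halves.
After all merges, the sorted array is [1, 2, 5, 16].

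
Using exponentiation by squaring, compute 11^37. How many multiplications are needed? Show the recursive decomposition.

Computing 11^37 by squaring (build up from 11^1; each line after the first costs one multiplication):

11^1 = 11
11^2 = (11^1)^2 = 11^2 = 121
11^4 = (11^2)^2 = 121^2 = 14641
11^8 = (11^4)^2 = 14641^2 = 214358881
11^9 = 11 * 11^8 = 11 * 214358881 = 2357947691
11^18 = (11^9)^2 = 2357947691^2 = 5559917313492231481
11^36 = (11^18)^2 = 5559917313492231481^2 = 30912680532870672635673352936887453361
11^37 = 11 * 11^36 = 11 * 30912680532870672635673352936887453361 = 340039485861577398992406882305761986971

Result: 340039485861577398992406882305761986971
Multiplications needed: 7 (7 lines after 11^1)

11^37 = 340039485861577398992406882305761986971. Using exponentiation by squaring, this requires 7 multiplications. The key idea: if the exponent is even, square the half-power; if odd, multiply by the base once.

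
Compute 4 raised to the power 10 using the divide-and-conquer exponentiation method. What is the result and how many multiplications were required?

Computing 4^10 by squaring (build up from 4^1; each line after the first costs one multiplication):

4^1 = 4
4^2 = (4^1)^2 = 4^2 = 16
4^4 = (4^2)^2 = 16^2 = 256
4^5 = 4 * 4^4 = 4 * 256 = 1024
4^10 = (4^5)^2 = 1024^2 = 1048576

Result: 1048576
Multiplications needed: 4 (4 lines after 4^1)

4^10 = 1048576. Using exponentiation by squaring, this requires 4 multiplications. The key idea: if the exponent is even, square the half-power; if odd, multiply by the base once.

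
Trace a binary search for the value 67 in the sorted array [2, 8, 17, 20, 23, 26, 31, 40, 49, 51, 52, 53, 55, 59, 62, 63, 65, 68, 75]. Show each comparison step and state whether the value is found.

Binary search for 67 in [2, 8, 17, 20, 23, 26, 31, 40, 49, 51, 52, 53, 55, 59, 62, 63, 65, 68, 75]:

lo=0, hi=18, mid=9, arr[mid]=51 -> 51 < 67, search right half
lo=10, hi=18, mid=14, arr[mid]=62 -> 62 < 67, search right half
lo=15, hi=18, mid=16, arr[mid]=65 -> 65 < 67, search right half
lo=17, hi=18, mid=17, arr[mid]=68 -> 68 > 67, search left half
lo=17 > hi=16, target 67 not found

Binary search determines that 67 is not in the array after 4 comparisons. The search space was exhausted without finding the target.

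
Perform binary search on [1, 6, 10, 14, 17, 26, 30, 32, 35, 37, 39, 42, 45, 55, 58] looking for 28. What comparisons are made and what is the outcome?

Binary search for 28 in [1, 6, 10, 14, 17, 26, 30, 32, 35, 37, 39, 42, 45, 55, 58]:

lo=0, hi=14, mid=7, arr[mid]=32 -> 32 > 28, search left half
lo=0, hi=6, mid=3, arr[mid]=14 -> 14 < 28, search right half
lo=4, hi=6, mid=5, arr[mid]=26 -> 26 < 28, search right half
lo=6, hi=6, mid=6, arr[mid]=30 -> 30 > 28, search left half
lo=6 > hi=5, target 28 not found

Binary search determines that 28 is not in the array after 4 comparisons. The search space was exhausted without finding the target.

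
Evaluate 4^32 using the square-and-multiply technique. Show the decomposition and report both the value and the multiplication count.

Computing 4^32 by squaring (build up from 4^1; each line after the first costs one multiplication):

4^1 = 4
4^2 = (4^1)^2 = 4^2 = 16
4^4 = (4^2)^2 = 16^2 = 256
4^8 = (4^4)^2 = 256^2 = 65536
4^16 = (4^8)^2 = 65536^2 = 4294967296
4^32 = (4^16)^2 = 4294967296^2 = 18446744073709551616

Result: 18446744073709551616
Multiplications needed: 5 (5 lines after 4^1)

4^32 = 18446744073709551616. Using exponentiation by squaring, this requires 5 multiplications. The key idea: if the exponent is even, square the half-power; if odd, multiply by the base once.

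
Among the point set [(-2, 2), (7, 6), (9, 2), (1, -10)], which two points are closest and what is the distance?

Computing all pairwise distances among 4 points:

d((-2, 2), (7, 6)) = 9.8489
d((-2, 2), (9, 2)) = 11.0
d((-2, 2), (1, -10)) = 12.3693
d((7, 6), (9, 2)) = 4.4721 <-- minimum
d((7, 6), (1, -10)) = 17.088
d((9, 2), (1, -10)) = 14.4222

Closest pair: (7, 6) and (9, 2) with distance 4.4721

The closest pair is (7, 6) and (9, 2) with Euclidean distance 4.4721. For 4 points, brute-force pairwise comparison is shown above. For large n, the divide-and-conquer algorithm (sort by x, recurse on halves, check the dividing strip) achieves O(n log n).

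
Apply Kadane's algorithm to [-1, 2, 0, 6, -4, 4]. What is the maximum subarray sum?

Using Kadane's algorithm on [-1, 2, 0, 6, -4, 4]:

Scanning through the array:
Position 1 (value 2): max_ending_here = 2, max_so_far = 2
Position 2 (value 0): max_ending_here = 2, max_so_far = 2
Position 3 (value 6): max_ending_here = 8, max_so_far = 8
Position 4 (value -4): max_ending_here = 4, max_so_far = 8
Position 5 (value 4): max_ending_here = 8, max_so_far = 8

Maximum subarray: [2, 0, 6]
Maximum sum: 8

The maximum subarray is [2, 0, 6] with sum 8. This subarray runs from index 1 to index 3.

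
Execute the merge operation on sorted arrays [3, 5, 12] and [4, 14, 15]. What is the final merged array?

Merging process:

Compare 3 vs 4: take 3 from left. Merged: [3]
Compare 5 vs 4: take 4 from right. Merged: [3, 4]
Compare 5 vs 14: take 5 from left. Merged: [3, 4, 5]
Compare 12 vs 14: take 12 from left. Merged: [3, 4, 5, 12]
Append remaining from right: [14, 15]. Merged: [3, 4, 5, 12, 14, 15]

Final merged array: [3, 4, 5, 12, 14, 15]
Total comparisons: 4

The merged array is [3, 4, 5, 12, 14, 15], requiring 4 comparisons. The merge step runs in O(n) time where n is the total number of elements.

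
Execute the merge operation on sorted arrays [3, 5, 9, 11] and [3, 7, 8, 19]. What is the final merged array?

Merging process:

Compare 3 vs 3: take 3 from left. Merged: [3]
Compare 5 vs 3: take 3 from right. Merged: [3, 3]
Compare 5 vs 7: take 5 from left. Merged: [3, 3, 5]
Compare 9 vs 7: take 7 from right. Merged: [3, 3, 5, 7]
Compare 9 vs 8: take 8 from right. Merged: [3, 3, 5, 7, 8]
Compare 9 vs 19: take 9 from left. Merged: [3, 3, 5, 7, 8, 9]
Compare 11 vs 19: take 11 from left. Merged: [3, 3, 5, 7, 8, 9, 11]
Append remaining from right: [19]. Merged: [3, 3, 5, 7, 8, 9, 11, 19]

Final merged array: [3, 3, 5, 7, 8, 9, 11, 19]
Total comparisons: 7

The merged array is [3, 3, 5, 7, 8, 9, 11, 19], requiring 7 comparisons. The merge step runs in O(n) time where n is the total number of elements.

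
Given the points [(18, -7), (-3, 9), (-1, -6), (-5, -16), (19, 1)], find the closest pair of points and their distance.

Computing all pairwise distances among 5 points:

d((18, -7), (-3, 9)) = 26.4008
d((18, -7), (-1, -6)) = 19.0263
d((18, -7), (-5, -16)) = 24.6982
d((18, -7), (19, 1)) = 8.0623 <-- minimum
d((-3, 9), (-1, -6)) = 15.1327
d((-3, 9), (-5, -16)) = 25.0799
d((-3, 9), (19, 1)) = 23.4094
d((-1, -6), (-5, -16)) = 10.7703
d((-1, -6), (19, 1)) = 21.1896
d((-5, -16), (19, 1)) = 29.4109

Closest pair: (18, -7) and (19, 1) with distance 8.0623

The closest pair is (18, -7) and (19, 1) with Euclidean distance 8.0623. For 5 points, brute-force pairwise comparison is shown above. For large n, the divide-and-conquer algorithm (sort by x, recurse on halves, check the dividing strip) achieves O(n log n).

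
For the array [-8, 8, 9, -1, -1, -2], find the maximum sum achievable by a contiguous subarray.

Using Kadane's algorithm on [-8, 8, 9, -1, -1, -2]:

Scanning through the array:
Position 1 (value 8): max_ending_here = 8, max_so_far = 8
Position 2 (value 9): max_ending_here = 17, max_so_far = 17
Position 3 (value -1): max_ending_here = 16, max_so_far = 17
Position 4 (value -1): max_ending_here = 15, max_so_far = 17
Position 5 (value -2): max_ending_here = 13, max_so_far = 17

Maximum subarray: [8, 9]
Maximum sum: 17

The maximum subarray is [8, 9] with sum 17. This subarray runs from index 1 to index 2.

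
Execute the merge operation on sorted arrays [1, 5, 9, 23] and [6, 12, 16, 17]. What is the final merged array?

Merging process:

Compare 1 vs 6: take 1 from left. Merged: [1]
Compare 5 vs 6: take 5 from left. Merged: [1, 5]
Compare 9 vs 6: take 6 from right. Merged: [1, 5, 6]
Compare 9 vs 12: take 9 from left. Merged: [1, 5, 6, 9]
Compare 23 vs 12: take 12 from right. Merged: [1, 5, 6, 9, 12]
Compare 23 vs 16: take 16 from right. Merged: [1, 5, 6, 9, 12, 16]
Compare 23 vs 17: take 17 from right. Merged: [1, 5, 6, 9, 12, 16, 17]
Append remaining from left: [23]. Merged: [1, 5, 6, 9, 12, 16, 17, 23]

Final merged array: [1, 5, 6, 9, 12, 16, 17, 23]
Total comparisons: 7

The merged array is [1, 5, 6, 9, 12, 16, 17, 23], requiring 7 comparisons. The merge step runs in O(n) time where n is the total number of elements.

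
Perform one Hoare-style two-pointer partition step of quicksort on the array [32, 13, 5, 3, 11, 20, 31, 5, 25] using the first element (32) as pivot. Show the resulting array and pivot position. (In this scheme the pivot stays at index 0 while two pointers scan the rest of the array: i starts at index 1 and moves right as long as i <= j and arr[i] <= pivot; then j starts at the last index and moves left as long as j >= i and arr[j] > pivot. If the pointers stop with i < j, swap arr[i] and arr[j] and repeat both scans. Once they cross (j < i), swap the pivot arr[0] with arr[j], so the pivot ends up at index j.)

Hoare-style two-pointer partition with pivot = 32:

Initial array: [32, 13, 5, 3, 11, 20, 31, 5, 25]

Pointers start at i = 1, j = 8.
i ends at 9, j ends at 8: the pointers have crossed (j < i), so scanning stops.

Swap pivot arr[0] with arr[8] to place pivot at position 8: [25, 13, 5, 3, 11, 20, 31, 5, 32]
Pivot position: 8

After partitioning with pivot 32, the array becomes [25, 13, 5, 3, 11, 20, 31, 5, 32]. The pivot is placed at index 8. All elements to the left of the pivot are <= 32, and all elements to the right are > 32.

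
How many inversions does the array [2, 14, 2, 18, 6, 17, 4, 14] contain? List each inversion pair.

Finding inversions in [2, 14, 2, 18, 6, 17, 4, 14]:

(1, 2): arr[1]=14 > arr[2]=2
(1, 4): arr[1]=14 > arr[4]=6
(1, 6): arr[1]=14 > arr[6]=4
(3, 4): arr[3]=18 > arr[4]=6
(3, 5): arr[3]=18 > arr[5]=17
(3, 6): arr[3]=18 > arr[6]=4
(3, 7): arr[3]=18 > arr[7]=14
(4, 6): arr[4]=6 > arr[6]=4
(5, 6): arr[5]=17 > arr[6]=4
(5, 7): arr[5]=17 > arr[7]=14

Total inversions: 10

The array has 10 inversion(s): (1,2), (1,4), (1,6), (3,4), (3,5), (3,6), (3,7), (4,6), (5,6), (5,7). Each pair (i,j) satisfies i < j and arr[i] > arr[j].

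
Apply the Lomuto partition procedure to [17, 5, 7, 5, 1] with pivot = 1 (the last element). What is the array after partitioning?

Lomuto partition with pivot = 1:

Initial array: [17, 5, 7, 5, 1]

arr[0]=17 > 1: no swap
arr[1]=5 > 1: no swap
arr[2]=7 > 1: no swap
arr[3]=5 > 1: no swap

Place pivot at position 0: [1, 5, 7, 5, 17]
Pivot position: 0

After partitioning with pivot 1, the array becomes [1, 5, 7, 5, 17]. The pivot is placed at index 0. All elements to the left of the pivot are <= 1, and all elements to the right are > 1.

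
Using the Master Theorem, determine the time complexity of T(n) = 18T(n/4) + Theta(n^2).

Master Theorem for T(n) = 18T(n/4) + O(n^2):

a = 18, b = 4, c = 2
log_b(a) = log_4(18) = 2.0850

Case 1: c = 2 < log_4(18) = 2.0850
T(n) = O(n^(log_4 18))

For T(n) = 18T(n/4) + O(n^2): log_4(18) = 2.0850. This is Case 1 of the Master Theorem (c < log_b(a), work dominated by leaves), giving O(n^(log_4 18)).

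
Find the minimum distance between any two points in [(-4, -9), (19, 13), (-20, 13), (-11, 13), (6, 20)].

Computing all pairwise distances among 5 points:

d((-4, -9), (19, 13)) = 31.8277
d((-4, -9), (-20, 13)) = 27.2029
d((-4, -9), (-11, 13)) = 23.0868
d((-4, -9), (6, 20)) = 30.6757
d((19, 13), (-20, 13)) = 39.0
d((19, 13), (-11, 13)) = 30.0
d((19, 13), (6, 20)) = 14.7648
d((-20, 13), (-11, 13)) = 9.0 <-- minimum
d((-20, 13), (6, 20)) = 26.9258
d((-11, 13), (6, 20)) = 18.3848

Closest pair: (-20, 13) and (-11, 13) with distance 9.0

The closest pair is (-20, 13) and (-11, 13) with Euclidean distance 9.0. For 5 points, brute-force pairwise comparison is shown above. For large n, the divide-and-conquer algorithm (sort by x, recurse on halves, check the dividing strip) achieves O(n log n).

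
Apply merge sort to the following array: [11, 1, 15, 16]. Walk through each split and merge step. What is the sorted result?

Merge sort trace:

Split: [11, 1, 15, 16] -> [11, 1] and [15, 16]
  Split: [11, 1] -> [11] and [1]
  Merge: [11] + [1] -> [1, 11]
  Split: [15, 16] -> [15] and [16]
  Merge: [15] + [16] -> [15, 16]
Merge: [1, 11] + [15, 16] -> [1, 11, 15, 16]

Final sorted array: [1, 11, 15, 16]

The merge sort proceeds by recursively splitting the array and merging sorted halves.
After all merges, the sorted array is [1, 11, 15, 16].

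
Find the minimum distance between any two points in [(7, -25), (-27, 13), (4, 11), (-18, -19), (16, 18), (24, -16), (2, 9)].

Computing all pairwise distances among 7 points:

d((7, -25), (-27, 13)) = 50.9902
d((7, -25), (4, 11)) = 36.1248
d((7, -25), (-18, -19)) = 25.7099
d((7, -25), (16, 18)) = 43.9318
d((7, -25), (24, -16)) = 19.2354
d((7, -25), (2, 9)) = 34.3657
d((-27, 13), (4, 11)) = 31.0644
d((-27, 13), (-18, -19)) = 33.2415
d((-27, 13), (16, 18)) = 43.2897
d((-27, 13), (24, -16)) = 58.6686
d((-27, 13), (2, 9)) = 29.2746
d((4, 11), (-18, -19)) = 37.2022
d((4, 11), (16, 18)) = 13.8924
d((4, 11), (24, -16)) = 33.6006
d((4, 11), (2, 9)) = 2.8284 <-- minimum
d((-18, -19), (16, 18)) = 50.2494
d((-18, -19), (24, -16)) = 42.107
d((-18, -19), (2, 9)) = 34.4093
d((16, 18), (24, -16)) = 34.9285
d((16, 18), (2, 9)) = 16.6433
d((24, -16), (2, 9)) = 33.3017

Closest pair: (4, 11) and (2, 9) with distance 2.8284

The closest pair is (4, 11) and (2, 9) with Euclidean distance 2.8284. For 7 points, brute-force pairwise comparison is shown above. For large n, the divide-and-conquer algorithm (sort by x, recurse on halves, check the dividing strip) achieves O(n log n).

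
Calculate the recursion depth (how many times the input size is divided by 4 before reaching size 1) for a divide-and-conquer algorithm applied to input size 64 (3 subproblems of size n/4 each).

For divide and conquer with division factor 4:

Problem sizes at each level:
Level 0: 64
Level 1: 16
Level 2: 4
Level 3: 1

The root is level 0 and the size-1 base case is level 3 (the tree spans levels 0 through 3, i.e. 4 levels counting the root), so the depth is the number of divisions: log_4(64) = 3

The recursion tree depth is log_4(64) = 3. At each level, the problem size is divided by 4, so it takes 3 divisions to reduce to a base case of size 1. The algorithm makes 3 recursive calls at each level.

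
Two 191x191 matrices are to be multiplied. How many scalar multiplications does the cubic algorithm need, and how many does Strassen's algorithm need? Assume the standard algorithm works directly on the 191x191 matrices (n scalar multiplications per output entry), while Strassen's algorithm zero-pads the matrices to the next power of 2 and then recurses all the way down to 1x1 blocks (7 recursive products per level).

Matrix multiplication for 191x191 matrices:

Strassen's algorithm requires power-of-2 dimensions. Pad 191x191 to 256x256 (next power of 2).

Standard algorithm: 191^3 = 6967871 multiplications
Strassen's algorithm: 7^(log2(256)) = 7^8 = 5764801 multiplications
Savings: 6967871 - 5764801 = 1203070 multiplications

Standard: 6967871 multiplications (191^3). Strassen: 5764801 multiplications (7^8, after padding to 256x256). Strassen reduces 8 recursive multiplications to 7 at each level.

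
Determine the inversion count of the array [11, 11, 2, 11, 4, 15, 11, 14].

Finding inversions in [11, 11, 2, 11, 4, 15, 11, 14]:

(0, 2): arr[0]=11 > arr[2]=2
(0, 4): arr[0]=11 > arr[4]=4
(1, 2): arr[1]=11 > arr[2]=2
(1, 4): arr[1]=11 > arr[4]=4
(3, 4): arr[3]=11 > arr[4]=4
(5, 6): arr[5]=15 > arr[6]=11
(5, 7): arr[5]=15 > arr[7]=14

Total inversions: 7

The array has 7 inversion(s): (0,2), (0,4), (1,2), (1,4), (3,4), (5,6), (5,7). Each pair (i,j) satisfies i < j and arr[i] > arr[j].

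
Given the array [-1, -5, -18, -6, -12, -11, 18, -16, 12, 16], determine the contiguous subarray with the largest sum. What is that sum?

Using Kadane's algorithm on [-1, -5, -18, -6, -12, -11, 18, -16, 12, 16]:

Scanning through the array:
Position 1 (value -5): max_ending_here = -5, max_so_far = -1
Position 2 (value -18): max_ending_here = -18, max_so_far = -1
Position 3 (value -6): max_ending_here = -6, max_so_far = -1
Position 4 (value -12): max_ending_here = -12, max_so_far = -1
Position 5 (value -11): max_ending_here = -11, max_so_far = -1
Position 6 (value 18): max_ending_here = 18, max_so_far = 18
Position 7 (value -16): max_ending_here = 2, max_so_far = 18
Position 8 (value 12): max_ending_here = 14, max_so_far = 18
Position 9 (value 16): max_ending_here = 30, max_so_far = 30

Maximum subarray: [18, -16, 12, 16]
Maximum sum: 30

The maximum subarray is [18, -16, 12, 16] with sum 30. This subarray runs from index 6 to index 9.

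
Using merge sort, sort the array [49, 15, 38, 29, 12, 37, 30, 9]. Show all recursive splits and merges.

Merge sort trace:

Split: [49, 15, 38, 29, 12, 37, 30, 9] -> [49, 15, 38, 29] and [12, 37, 30, 9]
  Split: [49, 15, 38, 29] -> [49, 15] and [38, 29]
    Split: [49, 15] -> [49] and [15]
    Merge: [49] + [15] -> [15, 49]
    Split: [38, 29] -> [38] and [29]
    Merge: [38] + [29] -> [29, 38]
  Merge: [15, 49] + [29, 38] -> [15, 29, 38, 49]
  Split: [12, 37, 30, 9] -> [12, 37] and [30, 9]
    Split: [12, 37] -> [12] and [37]
    Merge: [12] + [37] -> [12, 37]
    Split: [30, 9] -> [30] and [9]
    Merge: [30] + [9] -> [9, 30]
  Merge: [12, 37] + [9, 30] -> [9, 12, 30, 37]
Merge: [15, 29, 38, 49] + [9, 12, 30, 37] -> [9, 12, 15, 29, 30, 37, 38, 49]

Final sorted array: [9, 12, 15, 29, 30, 37, 38, 49]

The merge sort proceeds by recursively splitting the array and merging sorted halves.
After all merges, the sorted array is [9, 12, 15, 29, 30, 37, 38, 49].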